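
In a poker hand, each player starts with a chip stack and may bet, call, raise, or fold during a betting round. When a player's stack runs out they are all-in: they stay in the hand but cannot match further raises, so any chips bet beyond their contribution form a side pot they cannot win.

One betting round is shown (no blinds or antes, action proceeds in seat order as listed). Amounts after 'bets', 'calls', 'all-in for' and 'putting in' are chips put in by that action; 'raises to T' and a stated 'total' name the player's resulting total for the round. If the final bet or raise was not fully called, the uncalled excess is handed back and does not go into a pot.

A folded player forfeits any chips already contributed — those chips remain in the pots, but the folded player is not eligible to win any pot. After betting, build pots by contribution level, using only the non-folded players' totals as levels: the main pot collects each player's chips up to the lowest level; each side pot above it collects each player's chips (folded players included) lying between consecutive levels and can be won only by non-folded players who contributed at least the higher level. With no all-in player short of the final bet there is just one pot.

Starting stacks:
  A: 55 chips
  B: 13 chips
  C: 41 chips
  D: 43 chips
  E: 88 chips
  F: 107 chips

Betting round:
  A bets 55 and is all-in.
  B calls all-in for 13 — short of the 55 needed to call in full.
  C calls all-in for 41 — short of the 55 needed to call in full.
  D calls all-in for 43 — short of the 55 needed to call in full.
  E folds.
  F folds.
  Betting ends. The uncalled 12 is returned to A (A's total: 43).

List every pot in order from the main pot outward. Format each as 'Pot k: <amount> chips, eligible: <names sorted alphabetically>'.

Pot 1: 52 chips, eligible: A, B, C, D
Pot 2: 84 chips, eligible: A, C, D
Pot 3: 4 chips, eligible: A, D

Derivation:
Contributions (after 12 returned to A): A=43, B=13, C=41, D=43
Folded: E, F
Pot levels (distinct totals of non-folded players): 13, 41, 43
Layer 1-13: 13 each from A, B, C, D = 13*4 = 52 chips; eligible A, B, C, D
Layer 14-41: 28 each from A, C, D = 28*3 = 84 chips; eligible A, C, D
Layer 42-43: 2 each from A, D = 2*2 = 4 chips; eligible A, D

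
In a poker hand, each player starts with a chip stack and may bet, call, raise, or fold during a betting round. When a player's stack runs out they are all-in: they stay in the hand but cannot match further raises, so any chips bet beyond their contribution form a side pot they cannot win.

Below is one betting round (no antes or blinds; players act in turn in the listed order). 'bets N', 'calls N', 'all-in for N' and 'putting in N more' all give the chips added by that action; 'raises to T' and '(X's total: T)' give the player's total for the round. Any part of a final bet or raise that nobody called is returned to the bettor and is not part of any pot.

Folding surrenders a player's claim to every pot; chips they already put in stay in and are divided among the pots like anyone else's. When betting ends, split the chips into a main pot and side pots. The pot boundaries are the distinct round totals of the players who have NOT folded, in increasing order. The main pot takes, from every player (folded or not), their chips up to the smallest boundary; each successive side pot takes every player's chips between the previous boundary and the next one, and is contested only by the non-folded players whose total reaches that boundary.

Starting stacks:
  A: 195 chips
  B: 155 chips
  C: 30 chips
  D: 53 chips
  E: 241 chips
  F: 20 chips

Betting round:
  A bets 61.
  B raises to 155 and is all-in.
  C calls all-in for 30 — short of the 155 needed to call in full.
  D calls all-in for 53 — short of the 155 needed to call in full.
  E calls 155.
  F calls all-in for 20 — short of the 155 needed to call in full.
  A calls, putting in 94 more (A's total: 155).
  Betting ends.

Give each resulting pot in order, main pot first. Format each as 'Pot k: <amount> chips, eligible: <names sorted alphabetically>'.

Contributions: A=155, B=155, C=30, D=53, E=155, F=20
Pot levels (distinct totals of non-folded players): 20, 30, 53, 155
Layer 1-20: 20 each from A, B, C, D, E, F = 20*6 = 120 chips; eligible A, B, C, D, E, F
Layer 21-30: 10 each from A, B, C, D, E = 10*5 = 50 chips; eligible A, B, C, D, E
Layer 31-53: 23 each from A, B, D, E = 23*4 = 92 chips; eligible A, B, D, E
Layer 54-155: 102 each from A, B, E = 102*3 = 306 chips; eligible A, B, E

Pot 1: 120 chips, eligible: A, B, C, D, E, F
Pot 2: 50 chips, eligible: A, B, C, D, E
Pot 3: 92 chips, eligible: A, B, D, E
Pot 4: 306 chips, eligible: A, B, E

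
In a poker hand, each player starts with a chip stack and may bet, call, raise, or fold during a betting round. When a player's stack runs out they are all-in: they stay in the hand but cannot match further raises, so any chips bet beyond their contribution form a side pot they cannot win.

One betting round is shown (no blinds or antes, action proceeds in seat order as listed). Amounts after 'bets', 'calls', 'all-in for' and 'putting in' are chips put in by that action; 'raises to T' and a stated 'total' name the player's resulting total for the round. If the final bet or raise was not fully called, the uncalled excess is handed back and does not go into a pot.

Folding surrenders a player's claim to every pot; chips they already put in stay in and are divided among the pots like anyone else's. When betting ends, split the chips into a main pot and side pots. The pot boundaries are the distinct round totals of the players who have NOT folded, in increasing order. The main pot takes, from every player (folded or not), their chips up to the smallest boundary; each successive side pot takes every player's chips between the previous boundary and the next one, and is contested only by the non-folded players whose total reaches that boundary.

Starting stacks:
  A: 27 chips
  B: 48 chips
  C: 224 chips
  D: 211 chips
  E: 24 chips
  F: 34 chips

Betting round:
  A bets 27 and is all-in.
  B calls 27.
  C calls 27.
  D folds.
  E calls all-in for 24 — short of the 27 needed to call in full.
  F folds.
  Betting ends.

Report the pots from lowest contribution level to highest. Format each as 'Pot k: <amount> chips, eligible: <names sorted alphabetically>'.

Pot 1: 96 chips, eligible: A, B, C, E
Pot 2: 9 chips, eligible: A, B, C

Derivation:
Contributions: A=27, B=27, C=27, E=24
Folded: D, F
Pot levels (distinct totals of non-folded players): 24, 27
Layer 1-24: 24 each from A, B, C, E = 24*4 = 96 chips; eligible A, B, C, E
Layer 25-27: 3 each from A, B, C = 3*3 = 9 chips; eligible A, B, C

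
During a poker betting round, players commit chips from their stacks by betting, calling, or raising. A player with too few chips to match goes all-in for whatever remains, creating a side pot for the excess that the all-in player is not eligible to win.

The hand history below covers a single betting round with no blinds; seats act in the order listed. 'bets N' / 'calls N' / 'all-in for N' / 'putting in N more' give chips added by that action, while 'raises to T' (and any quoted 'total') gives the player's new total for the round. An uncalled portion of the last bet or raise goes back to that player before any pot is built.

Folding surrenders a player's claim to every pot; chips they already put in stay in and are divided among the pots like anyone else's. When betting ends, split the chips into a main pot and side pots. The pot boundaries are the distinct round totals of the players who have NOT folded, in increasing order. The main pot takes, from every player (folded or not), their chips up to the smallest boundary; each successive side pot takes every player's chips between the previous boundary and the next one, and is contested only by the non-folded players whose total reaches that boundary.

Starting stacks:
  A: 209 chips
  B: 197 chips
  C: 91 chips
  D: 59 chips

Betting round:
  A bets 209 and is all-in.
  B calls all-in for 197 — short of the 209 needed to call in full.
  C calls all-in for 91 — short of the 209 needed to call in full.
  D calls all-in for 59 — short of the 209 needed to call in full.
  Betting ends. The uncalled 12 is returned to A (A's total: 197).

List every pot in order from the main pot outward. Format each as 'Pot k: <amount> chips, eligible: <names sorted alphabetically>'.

Pot 1: 236 chips, eligible: A, B, C, D
Pot 2: 96 chips, eligible: A, B, C
Pot 3: 212 chips, eligible: A, B

Derivation:
Contributions (after 12 returned to A): A=197, B=197, C=91, D=59
Pot levels (distinct totals of non-folded players): 59, 91, 197
Layer 1-59: 59 each from A, B, C, D = 59*4 = 236 chips; eligible A, B, C, D
Layer 60-91: 32 each from A, B, C = 32*3 = 96 chips; eligible A, B, C
Layer 92-197: 106 each from A, B = 106*2 = 212 chips; eligible A, B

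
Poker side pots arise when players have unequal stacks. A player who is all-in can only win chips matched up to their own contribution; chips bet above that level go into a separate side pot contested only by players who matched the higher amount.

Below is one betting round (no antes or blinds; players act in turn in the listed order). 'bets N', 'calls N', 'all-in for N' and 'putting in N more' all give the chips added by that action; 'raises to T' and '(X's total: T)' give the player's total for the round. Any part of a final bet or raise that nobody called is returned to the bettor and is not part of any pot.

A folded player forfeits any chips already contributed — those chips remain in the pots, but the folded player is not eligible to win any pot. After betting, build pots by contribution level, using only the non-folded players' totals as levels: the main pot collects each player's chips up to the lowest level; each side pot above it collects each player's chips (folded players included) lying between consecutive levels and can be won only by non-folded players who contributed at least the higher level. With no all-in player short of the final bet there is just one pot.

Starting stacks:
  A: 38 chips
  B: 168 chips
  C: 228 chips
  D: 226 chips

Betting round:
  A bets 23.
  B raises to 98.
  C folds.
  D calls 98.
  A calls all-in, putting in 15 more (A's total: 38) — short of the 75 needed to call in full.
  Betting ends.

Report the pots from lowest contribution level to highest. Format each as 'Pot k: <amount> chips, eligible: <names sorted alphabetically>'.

Pot 1: 114 chips, eligible: A, B, D
Pot 2: 120 chips, eligible: B, D

Derivation:
Contributions: A=38, B=98, D=98
Folded: C
Pot levels (distinct totals of non-folded players): 38, 98
Layer 1-38: 38 each from A, B, D = 38*3 = 114 chips; eligible A, B, D
Layer 39-98: 60 each from B, D = 60*2 = 120 chips; eligible B, D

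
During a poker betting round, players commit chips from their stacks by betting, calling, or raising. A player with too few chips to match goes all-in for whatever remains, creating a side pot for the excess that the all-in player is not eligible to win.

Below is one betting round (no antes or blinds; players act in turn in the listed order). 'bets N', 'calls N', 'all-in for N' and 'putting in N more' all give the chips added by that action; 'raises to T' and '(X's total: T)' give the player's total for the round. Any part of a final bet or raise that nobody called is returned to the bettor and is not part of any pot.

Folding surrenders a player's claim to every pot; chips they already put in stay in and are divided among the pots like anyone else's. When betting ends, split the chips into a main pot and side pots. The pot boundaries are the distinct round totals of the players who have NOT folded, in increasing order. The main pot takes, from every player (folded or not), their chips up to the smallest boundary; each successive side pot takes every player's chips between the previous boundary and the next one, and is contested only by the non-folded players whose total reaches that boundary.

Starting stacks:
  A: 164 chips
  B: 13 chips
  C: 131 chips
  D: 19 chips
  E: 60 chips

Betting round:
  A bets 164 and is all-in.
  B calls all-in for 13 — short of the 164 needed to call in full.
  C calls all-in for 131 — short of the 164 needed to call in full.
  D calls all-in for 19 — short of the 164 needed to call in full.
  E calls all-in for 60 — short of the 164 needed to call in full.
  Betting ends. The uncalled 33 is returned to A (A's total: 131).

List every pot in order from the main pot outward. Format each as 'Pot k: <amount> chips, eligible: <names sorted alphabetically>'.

Contributions (after 33 returned to A): A=131, B=13, C=131, D=19, E=60
Pot levels (distinct totals of non-folded players): 13, 19, 60, 131
Layer 1-13: 13 each from A, B, C, D, E = 13*5 = 65 chips; eligible A, B, C, D, E
Layer 14-19: 6 each from A, C, D, E = 6*4 = 24 chips; eligible A, C, D, E
Layer 20-60: 41 each from A, C, E = 41*3 = 123 chips; eligible A, C, E
Layer 61-131: 71 each from A, C = 71*2 = 142 chips; eligible A, C

Pot 1: 65 chips, eligible: A, B, C, D, E
Pot 2: 24 chips, eligible: A, C, D, E
Pot 3: 123 chips, eligible: A, C, E
Pot 4: 142 chips, eligible: A, C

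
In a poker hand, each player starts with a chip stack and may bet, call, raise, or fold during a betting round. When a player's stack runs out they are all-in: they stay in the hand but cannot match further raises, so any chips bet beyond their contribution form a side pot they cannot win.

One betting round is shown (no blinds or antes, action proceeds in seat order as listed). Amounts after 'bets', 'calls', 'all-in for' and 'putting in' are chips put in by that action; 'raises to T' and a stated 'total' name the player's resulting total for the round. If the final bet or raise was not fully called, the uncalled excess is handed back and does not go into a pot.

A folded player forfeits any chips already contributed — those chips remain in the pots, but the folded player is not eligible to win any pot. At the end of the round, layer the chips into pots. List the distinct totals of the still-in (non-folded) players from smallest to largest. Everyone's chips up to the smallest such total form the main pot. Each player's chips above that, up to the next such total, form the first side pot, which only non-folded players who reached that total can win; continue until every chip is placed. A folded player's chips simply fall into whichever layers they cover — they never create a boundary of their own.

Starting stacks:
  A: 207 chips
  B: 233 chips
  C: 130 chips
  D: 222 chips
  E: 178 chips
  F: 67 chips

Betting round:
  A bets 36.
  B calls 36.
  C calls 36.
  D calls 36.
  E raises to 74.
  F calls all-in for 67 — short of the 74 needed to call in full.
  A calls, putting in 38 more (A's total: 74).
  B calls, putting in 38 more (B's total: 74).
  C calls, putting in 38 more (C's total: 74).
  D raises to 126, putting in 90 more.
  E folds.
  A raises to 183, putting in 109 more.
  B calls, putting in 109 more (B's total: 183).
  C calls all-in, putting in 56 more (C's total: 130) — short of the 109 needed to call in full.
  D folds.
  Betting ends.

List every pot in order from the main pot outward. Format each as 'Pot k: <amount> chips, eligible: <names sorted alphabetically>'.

Pot 1: 402 chips, eligible: A, B, C, F
Pot 2: 255 chips, eligible: A, B, C
Pot 3: 106 chips, eligible: A, B

Derivation:
Contributions: A=183, B=183, C=130, D=126, E=74, F=67
Folded: D, E
Pot levels (distinct totals of non-folded players): 67, 130, 183
Layer 1-67: 67 each from A, B, C, D, E, F = 67*6 = 402 chips; eligible A, B, C, F
Layer 68-130: A 63 + B 63 + C 63 + D 59 + E 7 = 255 chips; eligible A, B, C
Layer 131-183: 53 each from A, B = 53*2 = 106 chips; eligible A, B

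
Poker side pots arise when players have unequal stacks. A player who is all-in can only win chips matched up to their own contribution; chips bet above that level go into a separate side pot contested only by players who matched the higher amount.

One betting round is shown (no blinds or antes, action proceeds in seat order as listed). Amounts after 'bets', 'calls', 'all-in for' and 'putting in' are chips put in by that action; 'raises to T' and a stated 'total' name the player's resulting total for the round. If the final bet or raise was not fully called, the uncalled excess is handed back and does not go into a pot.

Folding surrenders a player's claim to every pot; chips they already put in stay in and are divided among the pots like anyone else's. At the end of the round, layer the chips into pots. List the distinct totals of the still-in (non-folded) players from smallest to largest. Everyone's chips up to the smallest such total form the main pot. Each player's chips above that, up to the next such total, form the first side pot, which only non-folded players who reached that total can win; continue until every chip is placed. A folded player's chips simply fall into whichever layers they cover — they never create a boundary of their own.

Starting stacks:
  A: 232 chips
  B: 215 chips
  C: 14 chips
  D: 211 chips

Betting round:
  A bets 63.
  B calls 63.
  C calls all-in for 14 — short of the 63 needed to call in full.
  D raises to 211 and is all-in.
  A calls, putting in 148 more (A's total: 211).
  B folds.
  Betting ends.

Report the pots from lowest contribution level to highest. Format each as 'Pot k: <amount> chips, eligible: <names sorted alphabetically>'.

Contributions: A=211, B=63, C=14, D=211
Folded: B
Pot levels (distinct totals of non-folded players): 14, 211
Layer 1-14: 14 each from A, B, C, D = 14*4 = 56 chips; eligible A, C, D
Layer 15-211: A 197 + B 49 + D 197 = 443 chips; eligible A, D

Pot 1: 56 chips, eligible: A, C, D
Pot 2: 443 chips, eligible: A, D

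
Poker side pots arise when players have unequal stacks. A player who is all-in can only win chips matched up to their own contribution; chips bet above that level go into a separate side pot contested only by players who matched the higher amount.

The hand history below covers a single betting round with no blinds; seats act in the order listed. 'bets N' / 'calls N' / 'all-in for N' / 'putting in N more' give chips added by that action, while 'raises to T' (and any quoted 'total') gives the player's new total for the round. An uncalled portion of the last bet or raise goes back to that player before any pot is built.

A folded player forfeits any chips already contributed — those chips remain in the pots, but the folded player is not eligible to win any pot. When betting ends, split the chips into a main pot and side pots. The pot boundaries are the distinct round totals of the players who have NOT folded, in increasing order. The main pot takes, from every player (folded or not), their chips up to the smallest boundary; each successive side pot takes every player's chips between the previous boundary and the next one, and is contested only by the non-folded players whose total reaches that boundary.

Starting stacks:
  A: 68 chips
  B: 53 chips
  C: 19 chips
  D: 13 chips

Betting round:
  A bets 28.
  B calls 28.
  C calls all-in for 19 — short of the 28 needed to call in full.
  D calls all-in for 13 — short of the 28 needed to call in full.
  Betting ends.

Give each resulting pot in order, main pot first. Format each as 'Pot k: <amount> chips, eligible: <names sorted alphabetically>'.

Pot 1: 52 chips, eligible: A, B, C, D
Pot 2: 18 chips, eligible: A, B, C
Pot 3: 18 chips, eligible: A, B

Derivation:
Contributions: A=28, B=28, C=19, D=13
Pot levels (distinct totals of non-folded players): 13, 19, 28
Layer 1-13: 13 each from A, B, C, D = 13*4 = 52 chips; eligible A, B, C, D
Layer 14-19: 6 each from A, B, C = 6*3 = 18 chips; eligible A, B, C
Layer 20-28: 9 each from A, B = 9*2 = 18 chips; eligible A, B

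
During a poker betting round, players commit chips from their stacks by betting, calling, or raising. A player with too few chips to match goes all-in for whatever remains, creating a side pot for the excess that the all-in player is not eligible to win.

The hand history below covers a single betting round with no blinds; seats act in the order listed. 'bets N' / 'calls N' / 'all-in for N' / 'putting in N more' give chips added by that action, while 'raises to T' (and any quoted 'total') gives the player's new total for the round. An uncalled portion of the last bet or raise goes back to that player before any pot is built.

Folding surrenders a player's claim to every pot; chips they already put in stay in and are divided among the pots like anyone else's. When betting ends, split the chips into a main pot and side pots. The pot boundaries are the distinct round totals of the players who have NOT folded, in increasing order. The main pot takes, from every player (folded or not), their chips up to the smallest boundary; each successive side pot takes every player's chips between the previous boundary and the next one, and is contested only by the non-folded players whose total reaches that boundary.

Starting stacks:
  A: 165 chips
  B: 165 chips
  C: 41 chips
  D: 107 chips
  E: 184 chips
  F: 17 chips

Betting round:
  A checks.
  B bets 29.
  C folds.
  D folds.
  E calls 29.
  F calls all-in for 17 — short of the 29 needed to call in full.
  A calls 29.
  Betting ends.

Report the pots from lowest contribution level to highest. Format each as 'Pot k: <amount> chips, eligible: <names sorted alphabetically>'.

Pot 1: 68 chips, eligible: A, B, E, F
Pot 2: 36 chips, eligible: A, B, E

Derivation:
Contributions: A=29, B=29, E=29, F=17
Folded: C, D
Pot levels (distinct totals of non-folded players): 17, 29
Layer 1-17: 17 each from A, B, E, F = 17*4 = 68 chips; eligible A, B, E, F
Layer 18-29: 12 each from A, B, E = 12*3 = 36 chips; eligible A, B, E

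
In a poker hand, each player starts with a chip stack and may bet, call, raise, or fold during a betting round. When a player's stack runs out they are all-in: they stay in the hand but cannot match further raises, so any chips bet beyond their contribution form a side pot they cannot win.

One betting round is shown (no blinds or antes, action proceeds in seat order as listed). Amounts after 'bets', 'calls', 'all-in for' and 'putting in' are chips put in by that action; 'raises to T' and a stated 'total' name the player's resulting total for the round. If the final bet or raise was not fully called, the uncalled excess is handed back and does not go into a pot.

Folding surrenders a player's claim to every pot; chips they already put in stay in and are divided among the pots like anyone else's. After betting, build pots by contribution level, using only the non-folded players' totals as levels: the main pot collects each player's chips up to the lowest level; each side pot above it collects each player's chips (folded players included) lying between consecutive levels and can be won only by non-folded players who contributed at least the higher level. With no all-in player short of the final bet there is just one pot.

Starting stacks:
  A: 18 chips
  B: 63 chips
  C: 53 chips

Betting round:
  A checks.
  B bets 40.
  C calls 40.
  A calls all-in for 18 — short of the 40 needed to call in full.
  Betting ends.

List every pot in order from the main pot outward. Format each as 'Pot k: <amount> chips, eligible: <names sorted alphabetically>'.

Contributions: A=18, B=40, C=40
Pot levels (distinct totals of non-folded players): 18, 40
Layer 1-18: 18 each from A, B, C = 18*3 = 54 chips; eligible A, B, C
Layer 19-40: 22 each from B, C = 22*2 = 44 chips; eligible B, C

Pot 1: 54 chips, eligible: A, B, C
Pot 2: 44 chips, eligible: B, C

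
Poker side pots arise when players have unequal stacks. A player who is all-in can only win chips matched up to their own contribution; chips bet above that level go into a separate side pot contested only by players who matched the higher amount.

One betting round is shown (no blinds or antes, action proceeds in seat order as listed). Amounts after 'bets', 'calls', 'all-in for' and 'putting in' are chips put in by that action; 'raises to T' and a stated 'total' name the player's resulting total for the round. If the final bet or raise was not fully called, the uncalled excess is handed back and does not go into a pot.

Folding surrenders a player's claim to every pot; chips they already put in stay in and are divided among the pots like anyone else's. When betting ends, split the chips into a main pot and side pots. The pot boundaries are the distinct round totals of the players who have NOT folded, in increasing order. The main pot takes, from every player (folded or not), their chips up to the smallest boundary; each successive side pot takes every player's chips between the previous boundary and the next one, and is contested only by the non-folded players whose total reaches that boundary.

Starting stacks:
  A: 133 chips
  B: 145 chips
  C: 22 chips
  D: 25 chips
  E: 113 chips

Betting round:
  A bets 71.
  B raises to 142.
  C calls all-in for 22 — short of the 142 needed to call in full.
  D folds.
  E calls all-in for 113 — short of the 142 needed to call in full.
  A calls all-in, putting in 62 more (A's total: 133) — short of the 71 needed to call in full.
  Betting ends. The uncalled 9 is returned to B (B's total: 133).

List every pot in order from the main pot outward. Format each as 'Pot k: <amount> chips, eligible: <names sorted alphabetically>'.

Pot 1: 88 chips, eligible: A, B, C, E
Pot 2: 273 chips, eligible: A, B, E
Pot 3: 40 chips, eligible: A, B

Derivation:
Contributions (after 9 returned to B): A=133, B=133, C=22, E=113
Folded: D
Pot levels (distinct totals of non-folded players): 22, 113, 133
Layer 1-22: 22 each from A, B, C, E = 22*4 = 88 chips; eligible A, B, C, E
Layer 23-113: 91 each from A, B, E = 91*3 = 273 chips; eligible A, B, E
Layer 114-133: 20 each from A, B = 20*2 = 40 chips; eligible A, B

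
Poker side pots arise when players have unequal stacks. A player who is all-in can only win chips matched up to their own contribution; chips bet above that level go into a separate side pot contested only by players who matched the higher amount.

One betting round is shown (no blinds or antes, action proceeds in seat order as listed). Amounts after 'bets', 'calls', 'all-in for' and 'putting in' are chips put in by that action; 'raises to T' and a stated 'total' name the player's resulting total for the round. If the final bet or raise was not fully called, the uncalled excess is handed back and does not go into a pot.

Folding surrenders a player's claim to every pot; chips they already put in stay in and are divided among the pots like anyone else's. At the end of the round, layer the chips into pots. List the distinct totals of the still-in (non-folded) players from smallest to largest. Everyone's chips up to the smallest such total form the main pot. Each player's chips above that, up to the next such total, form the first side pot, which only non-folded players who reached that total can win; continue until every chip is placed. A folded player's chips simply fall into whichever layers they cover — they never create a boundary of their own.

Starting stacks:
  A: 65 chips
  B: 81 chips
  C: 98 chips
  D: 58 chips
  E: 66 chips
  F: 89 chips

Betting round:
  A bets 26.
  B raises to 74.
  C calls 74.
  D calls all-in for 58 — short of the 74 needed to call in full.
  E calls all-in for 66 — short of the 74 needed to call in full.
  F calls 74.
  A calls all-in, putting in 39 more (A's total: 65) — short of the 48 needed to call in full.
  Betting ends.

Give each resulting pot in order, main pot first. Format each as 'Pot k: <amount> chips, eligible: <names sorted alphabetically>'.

Contributions: A=65, B=74, C=74, D=58, E=66, F=74
Pot levels (distinct totals of non-folded players): 58, 65, 66, 74
Layer 1-58: 58 each from A, B, C, D, E, F = 58*6 = 348 chips; eligible A, B, C, D, E, F
Layer 59-65: 7 each from A, B, C, E, F = 7*5 = 35 chips; eligible A, B, C, E, F
Layer 66-66: 1 each from B, C, E, F = 1*4 = 4 chips; eligible B, C, E, F
Layer 67-74: 8 each from B, C, F = 8*3 = 24 chips; eligible B, C, F

Pot 1: 348 chips, eligible: A, B, C, D, E, F
Pot 2: 35 chips, eligible: A, B, C, E, F
Pot 3: 4 chips, eligible: B, C, E, F
Pot 4: 24 chips, eligible: B, C, F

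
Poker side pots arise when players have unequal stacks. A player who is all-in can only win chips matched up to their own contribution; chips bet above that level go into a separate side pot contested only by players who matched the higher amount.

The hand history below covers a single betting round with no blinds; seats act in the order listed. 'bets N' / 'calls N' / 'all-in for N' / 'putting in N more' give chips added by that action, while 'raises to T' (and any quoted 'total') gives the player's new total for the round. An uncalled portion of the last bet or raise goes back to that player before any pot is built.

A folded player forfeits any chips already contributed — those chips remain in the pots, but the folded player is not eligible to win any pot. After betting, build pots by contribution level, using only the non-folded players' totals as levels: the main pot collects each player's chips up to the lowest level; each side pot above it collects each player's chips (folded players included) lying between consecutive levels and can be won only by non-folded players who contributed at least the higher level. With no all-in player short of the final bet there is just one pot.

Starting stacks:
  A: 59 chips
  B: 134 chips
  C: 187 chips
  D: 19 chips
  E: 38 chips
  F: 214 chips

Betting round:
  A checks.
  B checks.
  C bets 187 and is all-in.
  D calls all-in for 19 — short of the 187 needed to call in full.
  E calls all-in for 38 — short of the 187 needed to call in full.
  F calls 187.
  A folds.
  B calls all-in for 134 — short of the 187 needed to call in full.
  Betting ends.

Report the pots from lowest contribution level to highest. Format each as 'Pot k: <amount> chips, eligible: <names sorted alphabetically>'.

Contributions: B=134, C=187, D=19, E=38, F=187
Folded: A
Pot levels (distinct totals of non-folded players): 19, 38, 134, 187
Layer 1-19: 19 each from B, C, D, E, F = 19*5 = 95 chips; eligible B, C, D, E, F
Layer 20-38: 19 each from B, C, E, F = 19*4 = 76 chips; eligible B, C, E, F
Layer 39-134: 96 each from B, C, F = 96*3 = 288 chips; eligible B, C, F
Layer 135-187: 53 each from C, F = 53*2 = 106 chips; eligible C, F

Pot 1: 95 chips, eligible: B, C, D, E, F
Pot 2: 76 chips, eligible: B, C, E, F
Pot 3: 288 chips, eligible: B, C, F
Pot 4: 106 chips, eligible: C, F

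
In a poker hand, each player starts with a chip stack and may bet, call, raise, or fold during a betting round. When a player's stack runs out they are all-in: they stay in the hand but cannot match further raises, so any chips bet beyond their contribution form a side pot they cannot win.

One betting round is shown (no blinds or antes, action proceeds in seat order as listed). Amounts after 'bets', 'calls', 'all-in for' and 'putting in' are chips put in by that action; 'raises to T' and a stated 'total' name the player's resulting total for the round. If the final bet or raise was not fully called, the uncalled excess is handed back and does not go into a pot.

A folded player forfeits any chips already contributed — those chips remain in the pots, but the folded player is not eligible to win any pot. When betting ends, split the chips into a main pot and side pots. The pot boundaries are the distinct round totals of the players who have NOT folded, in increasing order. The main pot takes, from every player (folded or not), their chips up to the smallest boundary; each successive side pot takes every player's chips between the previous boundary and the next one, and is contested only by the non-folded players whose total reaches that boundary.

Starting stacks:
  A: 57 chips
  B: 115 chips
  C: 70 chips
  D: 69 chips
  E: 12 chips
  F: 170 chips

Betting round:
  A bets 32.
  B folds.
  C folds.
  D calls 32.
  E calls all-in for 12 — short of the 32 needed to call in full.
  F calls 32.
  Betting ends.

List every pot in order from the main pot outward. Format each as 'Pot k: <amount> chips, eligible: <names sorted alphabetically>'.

Contributions: A=32, D=32, E=12, F=32
Folded: B, C
Pot levels (distinct totals of non-folded players): 12, 32
Layer 1-12: 12 each from A, D, E, F = 12*4 = 48 chips; eligible A, D, E, F
Layer 13-32: 20 each from A, D, F = 20*3 = 60 chips; eligible A, D, F

Pot 1: 48 chips, eligible: A, D, E, F
Pot 2: 60 chips, eligible: A, D, F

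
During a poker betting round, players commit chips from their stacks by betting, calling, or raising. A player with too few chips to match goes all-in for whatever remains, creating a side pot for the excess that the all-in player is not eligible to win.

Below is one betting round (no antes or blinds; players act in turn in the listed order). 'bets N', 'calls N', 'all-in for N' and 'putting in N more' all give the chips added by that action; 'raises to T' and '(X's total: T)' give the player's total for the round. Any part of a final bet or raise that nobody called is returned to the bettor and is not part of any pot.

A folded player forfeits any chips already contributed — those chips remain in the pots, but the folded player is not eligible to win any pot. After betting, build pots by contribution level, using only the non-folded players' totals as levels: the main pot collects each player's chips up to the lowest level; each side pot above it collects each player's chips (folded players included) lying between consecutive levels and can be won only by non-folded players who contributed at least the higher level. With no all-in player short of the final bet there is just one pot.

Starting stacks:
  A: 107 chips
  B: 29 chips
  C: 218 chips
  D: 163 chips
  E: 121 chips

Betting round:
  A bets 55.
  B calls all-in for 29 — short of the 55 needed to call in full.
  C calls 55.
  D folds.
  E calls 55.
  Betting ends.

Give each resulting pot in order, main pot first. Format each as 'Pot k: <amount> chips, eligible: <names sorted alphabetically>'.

Pot 1: 116 chips, eligible: A, B, C, E
Pot 2: 78 chips, eligible: A, C, E

Derivation:
Contributions: A=55, B=29, C=55, E=55
Folded: D
Pot levels (distinct totals of non-folded players): 29, 55
Layer 1-29: 29 each from A, B, C, E = 29*4 = 116 chips; eligible A, B, C, E
Layer 30-55: 26 each from A, C, E = 26*3 = 78 chips; eligible A, C, E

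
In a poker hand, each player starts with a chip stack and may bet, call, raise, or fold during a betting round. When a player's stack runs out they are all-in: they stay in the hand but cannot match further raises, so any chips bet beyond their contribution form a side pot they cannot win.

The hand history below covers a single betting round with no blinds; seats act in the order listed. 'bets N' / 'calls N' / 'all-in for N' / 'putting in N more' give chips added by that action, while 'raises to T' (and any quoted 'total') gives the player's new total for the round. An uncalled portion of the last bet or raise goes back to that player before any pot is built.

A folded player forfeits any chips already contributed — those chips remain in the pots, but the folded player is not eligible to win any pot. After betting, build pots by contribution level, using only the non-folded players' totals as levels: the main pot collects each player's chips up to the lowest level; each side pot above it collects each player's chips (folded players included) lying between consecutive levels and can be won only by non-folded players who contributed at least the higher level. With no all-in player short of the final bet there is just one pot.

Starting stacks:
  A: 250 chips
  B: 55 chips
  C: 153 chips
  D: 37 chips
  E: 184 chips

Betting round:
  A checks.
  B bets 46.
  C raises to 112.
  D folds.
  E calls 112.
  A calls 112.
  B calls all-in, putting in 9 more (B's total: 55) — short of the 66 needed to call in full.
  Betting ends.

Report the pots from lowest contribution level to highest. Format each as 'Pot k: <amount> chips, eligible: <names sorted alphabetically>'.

Contributions: A=112, B=55, C=112, E=112
Folded: D
Pot levels (distinct totals of non-folded players): 55, 112
Layer 1-55: 55 each from A, B, C, E = 55*4 = 220 chips; eligible A, B, C, E
Layer 56-112: 57 each from A, C, E = 57*3 = 171 chips; eligible A, C, E

Pot 1: 220 chips, eligible: A, B, C, E
Pot 2: 171 chips, eligible: A, C, E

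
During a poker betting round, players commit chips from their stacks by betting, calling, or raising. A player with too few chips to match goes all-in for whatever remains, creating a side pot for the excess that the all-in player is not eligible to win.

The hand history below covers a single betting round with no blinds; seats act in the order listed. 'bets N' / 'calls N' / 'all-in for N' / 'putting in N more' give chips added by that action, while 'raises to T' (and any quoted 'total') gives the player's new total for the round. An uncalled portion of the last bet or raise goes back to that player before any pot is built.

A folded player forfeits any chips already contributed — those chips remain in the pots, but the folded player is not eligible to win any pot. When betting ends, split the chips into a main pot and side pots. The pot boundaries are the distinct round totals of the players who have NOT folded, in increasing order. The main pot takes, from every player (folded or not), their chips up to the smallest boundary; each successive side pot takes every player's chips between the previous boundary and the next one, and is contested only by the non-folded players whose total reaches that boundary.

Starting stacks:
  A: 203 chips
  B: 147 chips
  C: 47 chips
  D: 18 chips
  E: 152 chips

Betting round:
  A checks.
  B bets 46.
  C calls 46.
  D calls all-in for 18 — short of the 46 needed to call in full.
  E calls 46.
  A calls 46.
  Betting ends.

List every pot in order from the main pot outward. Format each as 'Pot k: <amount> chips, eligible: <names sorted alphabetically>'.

Contributions: A=46, B=46, C=46, D=18, E=46
Pot levels (distinct totals of non-folded players): 18, 46
Layer 1-18: 18 each from A, B, C, D, E = 18*5 = 90 chips; eligible A, B, C, D, E
Layer 19-46: 28 each from A, B, C, E = 28*4 = 112 chips; eligible A, B, C, E

Pot 1: 90 chips, eligible: A, B, C, D, E
Pot 2: 112 chips, eligible: A, B, C, E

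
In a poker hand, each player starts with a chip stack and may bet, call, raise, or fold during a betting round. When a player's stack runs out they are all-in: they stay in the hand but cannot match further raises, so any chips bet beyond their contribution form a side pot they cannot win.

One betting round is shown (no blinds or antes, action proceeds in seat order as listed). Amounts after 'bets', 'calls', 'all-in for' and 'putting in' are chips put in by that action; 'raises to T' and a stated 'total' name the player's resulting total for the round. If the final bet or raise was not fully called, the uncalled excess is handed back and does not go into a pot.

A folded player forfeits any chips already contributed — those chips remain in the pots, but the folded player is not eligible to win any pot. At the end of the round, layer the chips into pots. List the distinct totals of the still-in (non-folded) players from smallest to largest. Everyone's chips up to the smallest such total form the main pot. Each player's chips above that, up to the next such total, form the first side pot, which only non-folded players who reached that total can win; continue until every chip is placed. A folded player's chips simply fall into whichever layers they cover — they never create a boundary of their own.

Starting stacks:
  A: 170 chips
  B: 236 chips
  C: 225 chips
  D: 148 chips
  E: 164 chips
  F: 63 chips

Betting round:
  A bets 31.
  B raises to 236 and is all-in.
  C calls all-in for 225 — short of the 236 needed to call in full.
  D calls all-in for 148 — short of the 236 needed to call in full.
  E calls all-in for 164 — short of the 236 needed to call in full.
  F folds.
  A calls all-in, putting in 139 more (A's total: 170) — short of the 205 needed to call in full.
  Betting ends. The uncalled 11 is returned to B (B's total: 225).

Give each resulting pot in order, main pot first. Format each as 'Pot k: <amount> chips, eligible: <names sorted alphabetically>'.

Pot 1: 740 chips, eligible: A, B, C, D, E
Pot 2: 64 chips, eligible: A, B, C, E
Pot 3: 18 chips, eligible: A, B, C
Pot 4: 110 chips, eligible: B, C

Derivation:
Contributions (after 11 returned to B): A=170, B=225, C=225, D=148, E=164
Folded: F
Pot levels (distinct totals of non-folded players): 148, 164, 170, 225
Layer 1-148: 148 each from A, B, C, D, E = 148*5 = 740 chips; eligible A, B, C, D, E
Layer 149-164: 16 each from A, B, C, E = 16*4 = 64 chips; eligible A, B, C, E
Layer 165-170: 6 each from A, B, C = 6*3 = 18 chips; eligible A, B, C
Layer 171-225: 55 each from B, C = 55*2 = 110 chips; eligible B, C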